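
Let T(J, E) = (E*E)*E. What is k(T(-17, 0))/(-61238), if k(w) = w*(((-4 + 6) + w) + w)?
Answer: 0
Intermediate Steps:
T(J, E) = E**3 (T(J, E) = E**2*E = E**3)
k(w) = w*(2 + 2*w) (k(w) = w*((2 + w) + w) = w*(2 + 2*w))
k(T(-17, 0))/(-61238) = (2*0**3*(1 + 0**3))/(-61238) = (2*0*(1 + 0))*(-1/61238) = (2*0*1)*(-1/61238) = 0*(-1/61238) = 0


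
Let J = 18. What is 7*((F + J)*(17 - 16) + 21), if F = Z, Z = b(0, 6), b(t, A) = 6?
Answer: 315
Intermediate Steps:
Z = 6
F = 6
7*((F + J)*(17 - 16) + 21) = 7*((6 + 18)*(17 - 16) + 21) = 7*(24*1 + 21) = 7*(24 + 21) = 7*45 = 315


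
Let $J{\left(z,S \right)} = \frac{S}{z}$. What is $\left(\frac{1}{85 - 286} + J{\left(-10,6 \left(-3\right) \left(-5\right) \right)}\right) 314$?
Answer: $- \frac{568340}{201} \approx -2827.6$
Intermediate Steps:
$\left(\frac{1}{85 - 286} + J{\left(-10,6 \left(-3\right) \left(-5\right) \right)}\right) 314 = \left(\frac{1}{85 - 286} + \frac{6 \left(-3\right) \left(-5\right)}{-10}\right) 314 = \left(\frac{1}{-201} + \left(-18\right) \left(-5\right) \left(- \frac{1}{10}\right)\right) 314 = \left(- \frac{1}{201} + 90 \left(- \frac{1}{10}\right)\right) 314 = \left(- \frac{1}{201} - 9\right) 314 = \left(- \frac{1810}{201}\right) 314 = - \frac{568340}{201}$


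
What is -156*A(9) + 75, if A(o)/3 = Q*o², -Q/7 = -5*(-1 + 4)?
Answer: -3980265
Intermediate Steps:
Q = 105 (Q = -(-35)*(-1 + 4) = -(-35)*3 = -7*(-15) = 105)
A(o) = 315*o² (A(o) = 3*(105*o²) = 315*o²)
-156*A(9) + 75 = -49140*9² + 75 = -49140*81 + 75 = -156*25515 + 75 = -3980340 + 75 = -3980265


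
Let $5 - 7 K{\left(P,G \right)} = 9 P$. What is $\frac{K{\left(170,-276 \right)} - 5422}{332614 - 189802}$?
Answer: $- \frac{39479}{999684} \approx -0.039491$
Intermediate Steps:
$K{\left(P,G \right)} = \frac{5}{7} - \frac{9 P}{7}$
$\frac{K{\left(170,-276 \right)} - 5422}{332614 - 189802} = \frac{\left(\frac{5}{7} - \frac{1530}{7}\right) - 5422}{332614 - 189802} = \frac{\left(\frac{5}{7} - \frac{1530}{7}\right) - 5422}{142812} = \left(- \frac{1525}{7} - 5422\right) \frac{1}{142812} = \left(- \frac{39479}{7}\right) \frac{1}{142812} = - \frac{39479}{999684}$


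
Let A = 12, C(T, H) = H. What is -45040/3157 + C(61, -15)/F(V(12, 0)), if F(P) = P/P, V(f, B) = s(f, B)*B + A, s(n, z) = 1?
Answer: -92395/3157 ≈ -29.267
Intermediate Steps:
V(f, B) = 12 + B (V(f, B) = 1*B + 12 = B + 12 = 12 + B)
F(P) = 1
-45040/3157 + C(61, -15)/F(V(12, 0)) = -45040/3157 - 15/1 = -45040*1/3157 - 15*1 = -45040/3157 - 15 = -92395/3157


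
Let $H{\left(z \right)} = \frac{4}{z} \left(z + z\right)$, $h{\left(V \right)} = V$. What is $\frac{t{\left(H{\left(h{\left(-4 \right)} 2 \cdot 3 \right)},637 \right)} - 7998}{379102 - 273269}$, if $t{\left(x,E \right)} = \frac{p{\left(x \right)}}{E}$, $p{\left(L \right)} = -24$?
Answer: $- \frac{5094750}{67415621} \approx -0.075572$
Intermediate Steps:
$H{\left(z \right)} = 8$ ($H{\left(z \right)} = \frac{4}{z} 2 z = 8$)
$t{\left(x,E \right)} = - \frac{24}{E}$
$\frac{t{\left(H{\left(h{\left(-4 \right)} 2 \cdot 3 \right)},637 \right)} - 7998}{379102 - 273269} = \frac{- \frac{24}{637} - 7998}{379102 - 273269} = \frac{\left(-24\right) \frac{1}{637} - 7998}{105833} = \left(- \frac{24}{637} - 7998\right) \frac{1}{105833} = \left(- \frac{5094750}{637}\right) \frac{1}{105833} = - \frac{5094750}{67415621}$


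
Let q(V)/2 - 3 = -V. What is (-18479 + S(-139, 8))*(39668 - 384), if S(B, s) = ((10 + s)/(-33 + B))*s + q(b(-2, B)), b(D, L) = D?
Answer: -31199470652/43 ≈ -7.2557e+8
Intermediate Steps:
q(V) = 6 - 2*V (q(V) = 6 + 2*(-V) = 6 - 2*V)
S(B, s) = 10 + s*(10 + s)/(-33 + B) (S(B, s) = ((10 + s)/(-33 + B))*s + (6 - 2*(-2)) = ((10 + s)/(-33 + B))*s + (6 + 4) = s*(10 + s)/(-33 + B) + 10 = 10 + s*(10 + s)/(-33 + B))
(-18479 + S(-139, 8))*(39668 - 384) = (-18479 + (-330 + 8**2 + 10*(-139) + 10*8)/(-33 - 139))*(39668 - 384) = (-18479 + (-330 + 64 - 1390 + 80)/(-172))*39284 = (-18479 - 1/172*(-1576))*39284 = (-18479 + 394/43)*39284 = -794203/43*39284 = -31199470652/43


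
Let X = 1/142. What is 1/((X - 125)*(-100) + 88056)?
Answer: 71/7139426 ≈ 9.9448e-6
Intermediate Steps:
X = 1/142 ≈ 0.0070423
1/((X - 125)*(-100) + 88056) = 1/((1/142 - 125)*(-100) + 88056) = 1/(-17749/142*(-100) + 88056) = 1/(887450/71 + 88056) = 1/(7139426/71) = 71/7139426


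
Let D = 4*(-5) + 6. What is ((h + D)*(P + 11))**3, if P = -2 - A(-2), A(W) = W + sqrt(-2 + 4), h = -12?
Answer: -24553672 + 6415240*sqrt(2) ≈ -1.5481e+7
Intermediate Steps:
D = -14 (D = -20 + 6 = -14)
A(W) = W + sqrt(2)
P = -sqrt(2) (P = -2 - (-2 + sqrt(2)) = -2 + (2 - sqrt(2)) = -sqrt(2) ≈ -1.4142)
((h + D)*(P + 11))**3 = ((-12 - 14)*(-sqrt(2) + 11))**3 = (-26*(11 - sqrt(2)))**3 = (-286 + 26*sqrt(2))**3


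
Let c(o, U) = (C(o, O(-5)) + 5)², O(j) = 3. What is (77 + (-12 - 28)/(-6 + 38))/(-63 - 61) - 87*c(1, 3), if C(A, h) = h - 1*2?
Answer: -1553775/496 ≈ -3132.6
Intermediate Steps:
C(A, h) = -2 + h (C(A, h) = h - 2 = -2 + h)
c(o, U) = 36 (c(o, U) = ((-2 + 3) + 5)² = (1 + 5)² = 6² = 36)
(77 + (-12 - 28)/(-6 + 38))/(-63 - 61) - 87*c(1, 3) = (77 + (-12 - 28)/(-6 + 38))/(-63 - 61) - 87*36 = (77 - 40/32)/(-124) - 3132 = (77 - 40*1/32)*(-1/124) - 3132 = (77 - 5/4)*(-1/124) - 3132 = (303/4)*(-1/124) - 3132 = -303/496 - 3132 = -1553775/496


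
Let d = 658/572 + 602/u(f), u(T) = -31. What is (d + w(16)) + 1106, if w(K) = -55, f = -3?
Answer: 9156193/8866 ≈ 1032.7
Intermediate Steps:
d = -161973/8866 (d = 658/572 + 602/(-31) = 658*(1/572) + 602*(-1/31) = 329/286 - 602/31 = -161973/8866 ≈ -18.269)
(d + w(16)) + 1106 = (-161973/8866 - 55) + 1106 = -649603/8866 + 1106 = 9156193/8866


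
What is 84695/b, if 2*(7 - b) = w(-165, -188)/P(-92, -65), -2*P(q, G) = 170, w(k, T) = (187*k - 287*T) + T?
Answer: 14398150/24103 ≈ 597.36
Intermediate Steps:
w(k, T) = -286*T + 187*k (w(k, T) = (-287*T + 187*k) + T = -286*T + 187*k)
P(q, G) = -85 (P(q, G) = -½*170 = -85)
b = 24103/170 (b = 7 - (-286*(-188) + 187*(-165))/(2*(-85)) = 7 - (53768 - 30855)*(-1)/(2*85) = 7 - 22913*(-1)/(2*85) = 7 - ½*(-22913/85) = 7 + 22913/170 = 24103/170 ≈ 141.78)
84695/b = 84695/(24103/170) = 84695*(170/24103) = 14398150/24103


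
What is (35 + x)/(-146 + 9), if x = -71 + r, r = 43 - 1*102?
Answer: 95/137 ≈ 0.69343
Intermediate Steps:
r = -59 (r = 43 - 102 = -59)
x = -130 (x = -71 - 59 = -130)
(35 + x)/(-146 + 9) = (35 - 130)/(-146 + 9) = -95/(-137) = -95*(-1/137) = 95/137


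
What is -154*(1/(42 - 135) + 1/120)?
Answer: 231/620 ≈ 0.37258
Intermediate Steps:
-154*(1/(42 - 135) + 1/120) = -154*(1/(-93) + 1/120) = -154*(-1/93 + 1/120) = -154*(-3/1240) = 231/620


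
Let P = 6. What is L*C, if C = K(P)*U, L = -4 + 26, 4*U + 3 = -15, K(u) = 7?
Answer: -693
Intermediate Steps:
U = -9/2 (U = -¾ + (¼)*(-15) = -¾ - 15/4 = -9/2 ≈ -4.5000)
L = 22
C = -63/2 (C = 7*(-9/2) = -63/2 ≈ -31.500)
L*C = 22*(-63/2) = -693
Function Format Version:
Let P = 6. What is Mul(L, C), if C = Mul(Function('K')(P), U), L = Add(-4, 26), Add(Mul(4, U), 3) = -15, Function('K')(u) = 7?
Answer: -693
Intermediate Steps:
U = Rational(-9, 2) (U = Add(Rational(-3, 4), Mul(Rational(1, 4), -15)) = Add(Rational(-3, 4), Rational(-15, 4)) = Rational(-9, 2) ≈ -4.5000)
L = 22
C = Rational(-63, 2) (C = Mul(7, Rational(-9, 2)) = Rational(-63, 2) ≈ -31.500)
Mul(L, C) = Mul(22, Rational(-63, 2)) = -693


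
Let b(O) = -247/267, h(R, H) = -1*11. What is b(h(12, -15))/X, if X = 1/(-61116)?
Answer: 5031884/89 ≈ 56538.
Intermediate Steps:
X = -1/61116 ≈ -1.6362e-5
h(R, H) = -11
b(O) = -247/267 (b(O) = -247*1/267 = -247/267)
b(h(12, -15))/X = -247/(267*(-1/61116)) = -247/267*(-61116) = 5031884/89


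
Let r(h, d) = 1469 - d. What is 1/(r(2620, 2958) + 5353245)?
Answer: 1/5351756 ≈ 1.8685e-7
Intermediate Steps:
1/(r(2620, 2958) + 5353245) = 1/((1469 - 1*2958) + 5353245) = 1/((1469 - 2958) + 5353245) = 1/(-1489 + 5353245) = 1/5351756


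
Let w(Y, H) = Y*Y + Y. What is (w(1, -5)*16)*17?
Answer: 544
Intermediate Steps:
w(Y, H) = Y + Y² (w(Y, H) = Y² + Y = Y + Y²)
(w(1, -5)*16)*17 = ((1*(1 + 1))*16)*17 = ((1*2)*16)*17 = (2*16)*17 = 32*17 = 544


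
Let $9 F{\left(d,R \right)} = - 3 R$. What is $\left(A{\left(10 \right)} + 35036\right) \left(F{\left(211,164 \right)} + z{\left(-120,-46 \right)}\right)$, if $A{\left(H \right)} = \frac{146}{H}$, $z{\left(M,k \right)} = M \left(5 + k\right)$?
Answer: $\frac{2557992788}{15} \approx 1.7053 \cdot 10^{8}$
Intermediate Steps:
$F{\left(d,R \right)} = - \frac{R}{3}$ ($F{\left(d,R \right)} = \frac{\left(-3\right) R}{9} = - \frac{R}{3}$)
$\left(A{\left(10 \right)} + 35036\right) \left(F{\left(211,164 \right)} + z{\left(-120,-46 \right)}\right) = \left(\frac{146}{10} + 35036\right) \left(\left(- \frac{1}{3}\right) 164 - 120 \left(5 - 46\right)\right) = \left(146 \cdot \frac{1}{10} + 35036\right) \left(- \frac{164}{3} - -4920\right) = \left(\frac{73}{5} + 35036\right) \left(- \frac{164}{3} + 4920\right) = \frac{175253}{5} \cdot \frac{14596}{3} = \frac{2557992788}{15}$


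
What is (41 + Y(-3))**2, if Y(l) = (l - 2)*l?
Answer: 3136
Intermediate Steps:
Y(l) = l*(-2 + l) (Y(l) = (-2 + l)*l = l*(-2 + l))
(41 + Y(-3))**2 = (41 - 3*(-2 - 3))**2 = (41 - 3*(-5))**2 = (41 + 15)**2 = 56**2 = 3136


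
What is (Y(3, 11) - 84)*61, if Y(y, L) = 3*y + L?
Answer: -3904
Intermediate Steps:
Y(y, L) = L + 3*y
(Y(3, 11) - 84)*61 = ((11 + 3*3) - 84)*61 = ((11 + 9) - 84)*61 = (20 - 84)*61 = -64*61 = -3904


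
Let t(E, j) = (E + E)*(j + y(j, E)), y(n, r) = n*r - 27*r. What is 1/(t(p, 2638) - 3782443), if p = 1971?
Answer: 1/20293256255 ≈ 4.9277e-11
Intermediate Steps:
y(n, r) = -27*r + n*r
t(E, j) = 2*E*(j + E*(-27 + j)) (t(E, j) = (E + E)*(j + E*(-27 + j)) = (2*E)*(j + E*(-27 + j)) = 2*E*(j + E*(-27 + j)))
1/(t(p, 2638) - 3782443) = 1/(2*1971*(2638 + 1971*(-27 + 2638)) - 3782443) = 1/(2*1971*(2638 + 1971*2611) - 3782443) = 1/(2*1971*(2638 + 5146281) - 3782443) = 1/(2*1971*5148919 - 3782443) = 1/(20297038698 - 3782443) = 1/20293256255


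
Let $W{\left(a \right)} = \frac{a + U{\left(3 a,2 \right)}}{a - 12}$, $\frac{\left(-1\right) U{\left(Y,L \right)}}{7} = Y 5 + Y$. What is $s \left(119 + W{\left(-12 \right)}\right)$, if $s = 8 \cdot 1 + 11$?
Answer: $\frac{2147}{2} \approx 1073.5$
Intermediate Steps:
$U{\left(Y,L \right)} = - 42 Y$ ($U{\left(Y,L \right)} = - 7 \left(Y 5 + Y\right) = - 7 \left(5 Y + Y\right) = - 7 \cdot 6 Y = - 42 Y$)
$W{\left(a \right)} = - \frac{125 a}{-12 + a}$ ($W{\left(a \right)} = \frac{a - 42 \cdot 3 a}{a - 12} = \frac{a - 126 a}{-12 + a} = \frac{\left(-125\right) a}{-12 + a} = - \frac{125 a}{-12 + a}$)
$s = 19$ ($s = 8 + 11 = 19$)
$s \left(119 + W{\left(-12 \right)}\right) = 19 \left(119 - - \frac{1500}{-12 - 12}\right) = 19 \left(119 - - \frac{1500}{-24}\right) = 19 \left(119 - \left(-1500\right) \left(- \frac{1}{24}\right)\right) = 19 \left(119 - \frac{125}{2}\right) = 19 \cdot \frac{113}{2} = \frac{2147}{2}$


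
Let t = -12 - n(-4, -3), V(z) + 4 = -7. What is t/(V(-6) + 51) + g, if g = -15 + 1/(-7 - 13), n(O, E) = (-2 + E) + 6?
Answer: -123/8 ≈ -15.375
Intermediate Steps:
V(z) = -11 (V(z) = -4 - 7 = -11)
n(O, E) = 4 + E
g = -301/20 (g = -15 + 1/(-20) = -15 - 1/20 = -301/20 ≈ -15.050)
t = -13 (t = -12 - (4 - 3) = -12 - 1*1 = -12 - 1 = -13)
t/(V(-6) + 51) + g = -13/(-11 + 51) - 301/20 = -13/40 - 301/20 = -123/8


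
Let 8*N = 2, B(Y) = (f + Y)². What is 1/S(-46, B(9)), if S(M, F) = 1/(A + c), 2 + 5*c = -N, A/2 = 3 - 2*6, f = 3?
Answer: -369/20 ≈ -18.450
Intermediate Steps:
B(Y) = (3 + Y)²
N = ¼ (N = (⅛)*2 = ¼ ≈ 0.25000)
A = -18 (A = 2*(3 - 2*6) = 2*(3 - 12) = 2*(-9) = -18)
c = -9/20 (c = -⅖ + (-1*¼)/5 = -⅖ + (⅕)*(-¼) = -⅖ - 1/20 = -9/20 ≈ -0.45000)
S(M, F) = -20/369 (S(M, F) = 1/(-18 - 9/20) = 1/(-369/20) = -20/369)
1/S(-46, B(9)) = 1/(-20/369) = -369/20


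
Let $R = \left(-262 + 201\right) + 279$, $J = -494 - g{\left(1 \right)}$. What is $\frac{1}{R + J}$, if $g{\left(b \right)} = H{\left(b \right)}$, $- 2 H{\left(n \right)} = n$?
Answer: $- \frac{2}{551} \approx -0.0036298$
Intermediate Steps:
$H{\left(n \right)} = - \frac{n}{2}$
$g{\left(b \right)} = - \frac{b}{2}$
$J = - \frac{987}{2}$ ($J = -494 - \left(- \frac{1}{2}\right) 1 = -494 - - \frac{1}{2} = -494 + \frac{1}{2} = - \frac{987}{2} \approx -493.5$)
$R = 218$ ($R = -61 + 279 = 218$)
$\frac{1}{R + J} = \frac{1}{218 - \frac{987}{2}} = \frac{1}{- \frac{551}{2}} = - \frac{2}{551}$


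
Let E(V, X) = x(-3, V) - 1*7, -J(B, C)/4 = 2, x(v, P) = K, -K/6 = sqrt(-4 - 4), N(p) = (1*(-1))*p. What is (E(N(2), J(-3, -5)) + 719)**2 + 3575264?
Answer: 4081920 - 17088*I*sqrt(2) ≈ 4.0819e+6 - 24166.0*I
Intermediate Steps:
N(p) = -p
K = -12*I*sqrt(2) (K = -6*sqrt(-4 - 4) = -12*I*sqrt(2) ≈ -16.971*I)
x(v, P) = -12*I*sqrt(2)
J(B, C) = -8 (J(B, C) = -4*2 = -8)
E(V, X) = -7 - 12*I*sqrt(2) (E(V, X) = -12*I*sqrt(2) - 1*7 = -12*I*sqrt(2) - 7 = -7 - 12*I*sqrt(2))
(E(N(2), J(-3, -5)) + 719)**2 + 3575264 = ((-7 - 12*I*sqrt(2)) + 719)**2 + 3575264 = (712 - 12*I*sqrt(2))**2 + 3575264 = 3575264 + (712 - 12*I*sqrt(2))**2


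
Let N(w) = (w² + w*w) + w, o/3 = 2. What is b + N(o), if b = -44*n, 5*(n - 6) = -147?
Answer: 5538/5 ≈ 1107.6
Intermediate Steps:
o = 6 (o = 3*2 = 6)
n = -117/5 (n = 6 + (⅕)*(-147) = 6 - 147/5 = -117/5 ≈ -23.400)
N(w) = w + 2*w² (N(w) = (w² + w²) + w = 2*w² + w = w + 2*w²)
b = 5148/5 (b = -44*(-117/5) = 5148/5 ≈ 1029.6)
b + N(o) = 5148/5 + 6*(1 + 2*6) = 5148/5 + 6*(1 + 12) = 5148/5 + 6*13 = 5148/5 + 78 = 5538/5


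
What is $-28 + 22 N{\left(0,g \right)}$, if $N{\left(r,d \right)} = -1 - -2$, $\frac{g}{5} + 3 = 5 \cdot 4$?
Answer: $-6$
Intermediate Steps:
$g = 85$ ($g = -15 + 5 \cdot 5 \cdot 4 = -15 + 5 \cdot 20 = -15 + 100 = 85$)
$N{\left(r,d \right)} = 1$ ($N{\left(r,d \right)} = -1 + 2 = 1$)
$-28 + 22 N{\left(0,g \right)} = -28 + 22 \cdot 1 = -28 + 22 = -6$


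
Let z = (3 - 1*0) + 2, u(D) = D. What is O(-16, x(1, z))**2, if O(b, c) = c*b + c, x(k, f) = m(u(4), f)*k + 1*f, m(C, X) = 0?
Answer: 5625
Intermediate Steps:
z = 5 (z = (3 + 0) + 2 = 3 + 2 = 5)
x(k, f) = f (x(k, f) = 0*k + 1*f = 0 + f = f)
O(b, c) = c + b*c (O(b, c) = b*c + c = c + b*c)
O(-16, x(1, z))**2 = (5*(1 - 16))**2 = (5*(-15))**2 = (-75)**2 = 5625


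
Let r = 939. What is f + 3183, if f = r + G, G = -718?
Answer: 3404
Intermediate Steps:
f = 221 (f = 939 - 718 = 221)
f + 3183 = 221 + 3183 = 3404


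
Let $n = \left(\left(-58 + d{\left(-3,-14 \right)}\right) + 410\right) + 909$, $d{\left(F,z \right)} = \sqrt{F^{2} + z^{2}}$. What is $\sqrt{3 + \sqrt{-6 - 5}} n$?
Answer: $\sqrt{3 + i \sqrt{11}} \left(1261 + \sqrt{205}\right) \approx 2465.1 + 1094.2 i$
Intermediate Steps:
$n = 1261 + \sqrt{205}$ ($n = \left(\left(-58 + \sqrt{\left(-3\right)^{2} + \left(-14\right)^{2}}\right) + 410\right) + 909 = \left(\left(-58 + \sqrt{9 + 196}\right) + 410\right) + 909 = \left(\left(-58 + \sqrt{205}\right) + 410\right) + 909 = \left(352 + \sqrt{205}\right) + 909 = 1261 + \sqrt{205} \approx 1275.3$)
$\sqrt{3 + \sqrt{-6 - 5}} n = \sqrt{3 + \sqrt{-6 - 5}} \left(1261 + \sqrt{205}\right) = \sqrt{3 + \sqrt{-11}} \left(1261 + \sqrt{205}\right) = \sqrt{3 + i \sqrt{11}} \left(1261 + \sqrt{205}\right)$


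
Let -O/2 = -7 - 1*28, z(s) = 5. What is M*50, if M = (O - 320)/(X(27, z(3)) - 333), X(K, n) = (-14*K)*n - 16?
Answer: 12500/2239 ≈ 5.5828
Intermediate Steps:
X(K, n) = -16 - 14*K*n (X(K, n) = -14*K*n - 16 = -16 - 14*K*n)
O = 70 (O = -2*(-7 - 1*28) = -2*(-7 - 28) = -2*(-35) = 70)
M = 250/2239 (M = (70 - 320)/((-16 - 14*27*5) - 333) = -250/((-16 - 1890) - 333) = -250/(-1906 - 333) = -250/(-2239) = -250*(-1/2239) = 250/2239 ≈ 0.11166)
M*50 = (250/2239)*50 = 12500/2239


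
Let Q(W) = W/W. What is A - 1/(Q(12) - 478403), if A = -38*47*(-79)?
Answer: 67499651789/478402 ≈ 1.4109e+5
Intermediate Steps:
Q(W) = 1
A = 141094 (A = -1786*(-79) = 141094)
A - 1/(Q(12) - 478403) = 141094 - 1/(1 - 478403) = 141094 - 1/(-478402) = 141094 - 1*(-1/478402) = 141094 + 1/478402 = 67499651789/478402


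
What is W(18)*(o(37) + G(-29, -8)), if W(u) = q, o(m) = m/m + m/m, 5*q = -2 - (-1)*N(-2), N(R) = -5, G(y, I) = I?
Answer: 42/5 ≈ 8.4000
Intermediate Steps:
q = -7/5 (q = (-2 - (-1)*(-5))/5 = (-2 - 1*5)/5 = (-2 - 5)/5 = (⅕)*(-7) = -7/5 ≈ -1.4000)
o(m) = 2 (o(m) = 1 + 1 = 2)
W(u) = -7/5
W(18)*(o(37) + G(-29, -8)) = -7*(2 - 8)/5 = -7/5*(-6) = 42/5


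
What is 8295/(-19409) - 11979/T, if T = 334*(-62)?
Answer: 60727551/401921572 ≈ 0.15109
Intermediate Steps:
T = -20708
8295/(-19409) - 11979/T = 8295/(-19409) - 11979/(-20708) = 8295*(-1/19409) - 11979*(-1/20708) = -8295/19409 + 11979/20708 = 60727551/401921572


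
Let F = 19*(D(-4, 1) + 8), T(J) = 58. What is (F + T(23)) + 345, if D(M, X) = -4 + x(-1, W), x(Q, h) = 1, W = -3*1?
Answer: 498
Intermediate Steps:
W = -3
D(M, X) = -3 (D(M, X) = -4 + 1 = -3)
F = 95 (F = 19*(-3 + 8) = 19*5 = 95)
(F + T(23)) + 345 = (95 + 58) + 345 = 153 + 345 = 498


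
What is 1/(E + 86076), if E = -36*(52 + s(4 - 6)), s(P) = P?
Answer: 1/84276 ≈ 1.1866e-5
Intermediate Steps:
E = -1800 (E = -36*(52 + (4 - 6)) = -36*(52 - 2) = -36*50 = -1800)
1/(E + 86076) = 1/(-1800 + 86076) = 1/84276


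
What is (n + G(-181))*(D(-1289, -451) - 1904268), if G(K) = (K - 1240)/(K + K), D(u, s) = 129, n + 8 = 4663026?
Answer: -3214213169985243/362 ≈ -8.8790e+12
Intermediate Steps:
n = 4663018 (n = -8 + 4663026 = 4663018)
G(K) = (-1240 + K)/(2*K) (G(K) = (-1240 + K)/((2*K)) = (-1240 + K)*(1/(2*K)) = (-1240 + K)/(2*K))
(n + G(-181))*(D(-1289, -451) - 1904268) = (4663018 + (1/2)*(-1240 - 181)/(-181))*(129 - 1904268) = (4663018 + (1/2)*(-1/181)*(-1421))*(-1904139) = (4663018 + 1421/362)*(-1904139) = (1688013937/362)*(-1904139) = -3214213169985243/362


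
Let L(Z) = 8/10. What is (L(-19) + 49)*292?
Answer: 72708/5 ≈ 14542.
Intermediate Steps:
L(Z) = ⅘ (L(Z) = 8*(⅒) = ⅘)
(L(-19) + 49)*292 = (⅘ + 49)*292 = (249/5)*292 = 72708/5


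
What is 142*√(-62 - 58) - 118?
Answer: -118 + 284*I*√30 ≈ -118.0 + 1555.5*I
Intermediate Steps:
142*√(-62 - 58) - 118 = 142*√(-120) - 118 = 142*(2*I*√30) - 118 = 284*I*√30 - 118 = -118 + 284*I*√30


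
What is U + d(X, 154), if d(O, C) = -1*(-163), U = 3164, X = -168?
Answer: 3327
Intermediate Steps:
d(O, C) = 163
U + d(X, 154) = 3164 + 163 = 3327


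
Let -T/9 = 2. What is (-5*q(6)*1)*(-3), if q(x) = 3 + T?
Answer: -225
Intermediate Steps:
T = -18 (T = -9*2 = -18)
q(x) = -15 (q(x) = 3 - 18 = -15)
(-5*q(6)*1)*(-3) = (-5*(-15)*1)*(-3) = (75*1)*(-3) = 75*(-3) = -225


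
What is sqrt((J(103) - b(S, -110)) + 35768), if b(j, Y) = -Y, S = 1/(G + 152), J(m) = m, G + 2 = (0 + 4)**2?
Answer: sqrt(35761) ≈ 189.11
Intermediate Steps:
G = 14 (G = -2 + (0 + 4)**2 = -2 + 4**2 = -2 + 16 = 14)
S = 1/166 (S = 1/(14 + 152) = 1/166 ≈ 0.0060241)
sqrt((J(103) - b(S, -110)) + 35768) = sqrt((103 - (-1)*(-110)) + 35768) = sqrt((103 - 1*110) + 35768) = sqrt((103 - 110) + 35768) = sqrt(-7 + 35768) = sqrt(35761)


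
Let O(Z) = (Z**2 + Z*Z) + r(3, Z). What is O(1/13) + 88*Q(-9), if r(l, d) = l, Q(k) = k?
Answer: -133339/169 ≈ -788.99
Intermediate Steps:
O(Z) = 3 + 2*Z**2 (O(Z) = (Z**2 + Z*Z) + 3 = (Z**2 + Z**2) + 3 = 2*Z**2 + 3 = 3 + 2*Z**2)
O(1/13) + 88*Q(-9) = (3 + 2*(1/13)**2) + 88*(-9) = (3 + 2*(1/13)**2) - 792 = (3 + 2*(1/169)) - 792 = (3 + 2/169) - 792 = 509/169 - 792 = -133339/169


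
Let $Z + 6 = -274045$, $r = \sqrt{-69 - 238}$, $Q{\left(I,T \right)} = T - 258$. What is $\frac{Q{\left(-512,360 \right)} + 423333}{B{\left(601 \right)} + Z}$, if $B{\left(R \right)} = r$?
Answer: $- \frac{116042785185}{75103950908} - \frac{423435 i \sqrt{307}}{75103950908} \approx -1.5451 - 9.8786 \cdot 10^{-5} i$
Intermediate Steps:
$Q{\left(I,T \right)} = -258 + T$ ($Q{\left(I,T \right)} = T - 258 = -258 + T$)
$r = i \sqrt{307}$ ($r = \sqrt{-307} = i \sqrt{307} \approx 17.521 i$)
$B{\left(R \right)} = i \sqrt{307}$
$Z = -274051$ ($Z = -6 - 274045 = -274051$)
$\frac{Q{\left(-512,360 \right)} + 423333}{B{\left(601 \right)} + Z} = \frac{\left(-258 + 360\right) + 423333}{i \sqrt{307} - 274051} = \frac{102 + 423333}{-274051 + i \sqrt{307}} = \frac{423435}{-274051 + i \sqrt{307}}$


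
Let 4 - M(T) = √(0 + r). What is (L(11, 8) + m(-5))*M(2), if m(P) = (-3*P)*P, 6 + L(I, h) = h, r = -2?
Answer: -292 + 73*I*√2 ≈ -292.0 + 103.24*I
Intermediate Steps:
L(I, h) = -6 + h
M(T) = 4 - I*√2 (M(T) = 4 - √(0 - 2) = 4 - √(-2) = 4 - I*√2)
m(P) = -3*P²
(L(11, 8) + m(-5))*M(2) = ((-6 + 8) - 3*(-5)²)*(4 - I*√2) = (2 - 3*25)*(4 - I*√2) = (2 - 75)*(4 - I*√2) = -73*(4 - I*√2) = -292 + 73*I*√2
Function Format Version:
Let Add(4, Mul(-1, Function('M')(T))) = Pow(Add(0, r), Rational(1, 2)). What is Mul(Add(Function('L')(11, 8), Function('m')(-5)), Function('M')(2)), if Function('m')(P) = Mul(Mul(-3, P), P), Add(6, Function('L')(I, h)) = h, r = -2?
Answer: Add(-292, Mul(73, I, Pow(2, Rational(1, 2)))) ≈ Add(-292.00, Mul(103.24, I))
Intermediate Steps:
Function('L')(I, h) = Add(-6, h)
Function('M')(T) = Add(4, Mul(-1, I, Pow(2, Rational(1, 2)))) (Function('M')(T) = Add(4, Mul(-1, Pow(Add(0, -2), Rational(1, 2)))) = Add(4, Mul(-1, Pow(-2, Rational(1, 2)))) = Add(4, Mul(-1, Mul(I, Pow(2, Rational(1, 2))))) = Add(4, Mul(-1, I, Pow(2, Rational(1, 2)))))
Function('m')(P) = Mul(-3, Pow(P, 2))
Mul(Add(Function('L')(11, 8), Function('m')(-5)), Function('M')(2)) = Mul(Add(Add(-6, 8), Mul(-3, Pow(-5, 2))), Add(4, Mul(-1, I, Pow(2, Rational(1, 2))))) = Mul(Add(2, Mul(-3, 25)), Add(4, Mul(-1, I, Pow(2, Rational(1, 2))))) = Mul(Add(2, -75), Add(4, Mul(-1, I, Pow(2, Rational(1, 2))))) = Mul(-73, Add(4, Mul(-1, I, Pow(2, Rational(1, 2))))) = Add(-292, Mul(73, I, Pow(2, Rational(1, 2))))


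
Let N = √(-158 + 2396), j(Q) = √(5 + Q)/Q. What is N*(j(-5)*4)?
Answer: 0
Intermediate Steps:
j(Q) = √(5 + Q)/Q
N = √2238 ≈ 47.307
N*(j(-5)*4) = √2238*((√(5 - 5)/(-5))*4) = √2238*(-√0/5*4) = √2238*(-⅕*0*4) = √2238*(0*4) = √2238*0 = 0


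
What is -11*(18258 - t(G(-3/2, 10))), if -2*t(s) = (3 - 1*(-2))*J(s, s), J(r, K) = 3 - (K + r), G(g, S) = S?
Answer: -400741/2 ≈ -2.0037e+5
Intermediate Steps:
J(r, K) = 3 - K - r (J(r, K) = 3 + (-K - r) = 3 - K - r)
t(s) = -15/2 + 5*s (t(s) = -(3 - 1*(-2))*(3 - s - s)/2 = -(3 + 2)*(3 - 2*s)/2 = -5*(3 - 2*s)/2 = -(15 - 10*s)/2 = -15/2 + 5*s)
-11*(18258 - t(G(-3/2, 10))) = -11*(18258 - (-15/2 + 5*10)) = -11*(18258 - (-15/2 + 50)) = -11*(18258 - 1*85/2) = -11*(18258 - 85/2) = -11*36431/2 = -400741/2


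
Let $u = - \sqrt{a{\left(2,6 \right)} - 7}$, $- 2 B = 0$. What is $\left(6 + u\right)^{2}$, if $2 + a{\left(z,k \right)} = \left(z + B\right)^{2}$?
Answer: $\left(6 - i \sqrt{5}\right)^{2} \approx 31.0 - 26.833 i$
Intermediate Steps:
$B = 0$ ($B = \left(- \frac{1}{2}\right) 0 = 0$)
$a{\left(z,k \right)} = -2 + z^{2}$ ($a{\left(z,k \right)} = -2 + \left(z + 0\right)^{2} = -2 + z^{2}$)
$u = - i \sqrt{5}$ ($u = - \sqrt{\left(-2 + 2^{2}\right) - 7} = - \sqrt{\left(-2 + 4\right) - 7} = - \sqrt{2 - 7} = - \sqrt{-5} = - i \sqrt{5} \approx - 2.2361 i$)
$\left(6 + u\right)^{2} = \left(6 - i \sqrt{5}\right)^{2}$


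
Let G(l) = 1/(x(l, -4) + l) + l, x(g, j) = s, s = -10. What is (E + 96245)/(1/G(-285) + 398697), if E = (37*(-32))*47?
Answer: 3413233372/33520848677 ≈ 0.10182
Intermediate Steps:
x(g, j) = -10
G(l) = l + 1/(-10 + l) (G(l) = 1/(-10 + l) + l = l + 1/(-10 + l))
E = -55648 (E = -1184*47 = -55648)
(E + 96245)/(1/G(-285) + 398697) = (-55648 + 96245)/(1/((1 + (-285)² - 10*(-285))/(-10 - 285)) + 398697) = 40597/(1/((1 + 81225 + 2850)/(-295)) + 398697) = 40597/(1/(-1/295*84076) + 398697) = 40597/(1/(-84076/295) + 398697) = 40597/(-295/84076 + 398697) = 40597/(33520848677/84076) = 40597*(84076/33520848677) = 3413233372/33520848677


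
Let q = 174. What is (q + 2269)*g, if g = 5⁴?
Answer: 1526875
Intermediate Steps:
g = 625
(q + 2269)*g = (174 + 2269)*625 = 2443*625 = 1526875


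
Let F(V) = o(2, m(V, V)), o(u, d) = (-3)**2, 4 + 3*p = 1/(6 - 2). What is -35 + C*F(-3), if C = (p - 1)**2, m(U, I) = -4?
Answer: 169/16 ≈ 10.563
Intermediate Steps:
p = -5/4 (p = -4/3 + 1/(3*(6 - 2)) = -4/3 + (1/3)/4 = -4/3 + (1/3)*(1/4) = -4/3 + 1/12 = -5/4 ≈ -1.2500)
o(u, d) = 9
F(V) = 9
C = 81/16 (C = (-5/4 - 1)**2 = (-9/4)**2 = 81/16 ≈ 5.0625)
-35 + C*F(-3) = -35 + (81/16)*9 = -35 + 729/16 = 169/16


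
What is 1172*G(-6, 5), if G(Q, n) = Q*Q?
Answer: 42192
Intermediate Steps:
G(Q, n) = Q**2
1172*G(-6, 5) = 1172*(-6)**2 = 1172*36 = 42192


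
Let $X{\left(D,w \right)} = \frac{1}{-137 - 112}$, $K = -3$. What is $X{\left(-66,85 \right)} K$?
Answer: $\frac{1}{83} \approx 0.012048$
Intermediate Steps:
$X{\left(D,w \right)} = - \frac{1}{249}$ ($X{\left(D,w \right)} = \frac{1}{-249} = - \frac{1}{249}$)
$X{\left(-66,85 \right)} K = \left(- \frac{1}{249}\right) \left(-3\right) = \frac{1}{83}$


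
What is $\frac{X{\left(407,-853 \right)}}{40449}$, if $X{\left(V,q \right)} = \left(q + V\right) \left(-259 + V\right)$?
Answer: $- \frac{66008}{40449} \approx -1.6319$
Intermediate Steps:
$X{\left(V,q \right)} = \left(-259 + V\right) \left(V + q\right)$ ($X{\left(V,q \right)} = \left(V + q\right) \left(-259 + V\right) = \left(-259 + V\right) \left(V + q\right)$)
$\frac{X{\left(407,-853 \right)}}{40449} = \frac{407^{2} - 105413 - -220927 + 407 \left(-853\right)}{40449} = \left(165649 - 105413 + 220927 - 347171\right) \frac{1}{40449} = \left(-66008\right) \frac{1}{40449} = - \frac{66008}{40449}$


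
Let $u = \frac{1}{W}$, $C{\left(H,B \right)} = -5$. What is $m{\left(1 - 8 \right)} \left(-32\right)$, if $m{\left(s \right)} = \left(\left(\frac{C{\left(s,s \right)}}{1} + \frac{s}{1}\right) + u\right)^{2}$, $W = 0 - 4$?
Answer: $-4802$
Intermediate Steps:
$W = -4$ ($W = 0 - 4 = -4$)
$u = - \frac{1}{4}$ ($u = \frac{1}{-4} = - \frac{1}{4} \approx -0.25$)
$m{\left(s \right)} = \left(- \frac{21}{4} + s\right)^{2}$ ($m{\left(s \right)} = \left(\left(- \frac{5}{1} + \frac{s}{1}\right) - \frac{1}{4}\right)^{2} = \left(\left(\left(-5\right) 1 + s 1\right) - \frac{1}{4}\right)^{2} = \left(\left(-5 + s\right) - \frac{1}{4}\right)^{2} = \left(- \frac{21}{4} + s\right)^{2}$)
$m{\left(1 - 8 \right)} \left(-32\right) = \frac{\left(-21 + 4 \left(1 - 8\right)\right)^{2}}{16} \left(-32\right) = \frac{\left(-21 + 4 \left(-7\right)\right)^{2}}{16} \left(-32\right) = \frac{\left(-21 - 28\right)^{2}}{16} \left(-32\right) = \frac{\left(-49\right)^{2}}{16} \left(-32\right) = \frac{1}{16} \cdot 2401 \left(-32\right) = \frac{2401}{16} \left(-32\right) = -4802$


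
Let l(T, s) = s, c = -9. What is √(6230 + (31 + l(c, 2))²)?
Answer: √7319 ≈ 85.551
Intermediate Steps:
√(6230 + (31 + l(c, 2))²) = √(6230 + (31 + 2)²) = √(6230 + 33²) = √(6230 + 1089) = √7319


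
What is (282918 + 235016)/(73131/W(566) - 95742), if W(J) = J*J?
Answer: -165923264504/30671451021 ≈ -5.4097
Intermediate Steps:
W(J) = J**2
(282918 + 235016)/(73131/W(566) - 95742) = (282918 + 235016)/(73131/(566**2) - 95742) = 517934/(73131/320356 - 95742) = 517934/(-30671451021/320356) = 517934*(-320356/30671451021) = -165923264504/30671451021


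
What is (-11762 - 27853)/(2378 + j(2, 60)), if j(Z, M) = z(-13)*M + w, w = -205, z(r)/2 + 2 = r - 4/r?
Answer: -514995/5329 ≈ -96.640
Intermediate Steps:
z(r) = -4 - 8/r + 2*r (z(r) = -4 + 2*(r - 4/r) = -4 + (-8/r + 2*r) = -4 - 8/r + 2*r)
j(Z, M) = -205 - 382*M/13 (j(Z, M) = (-4 - 8/(-13) + 2*(-13))*M - 205 = (-4 - 8*(-1/13) - 26)*M - 205 = (-4 + 8/13 - 26)*M - 205 = -382*M/13 - 205 = -205 - 382*M/13)
(-11762 - 27853)/(2378 + j(2, 60)) = (-11762 - 27853)/(2378 + (-205 - 382/13*60)) = -39615/(2378 + (-205 - 22920/13)) = -39615/(2378 - 25585/13) = -39615/5329/13 = -39615*13/5329 = -514995/5329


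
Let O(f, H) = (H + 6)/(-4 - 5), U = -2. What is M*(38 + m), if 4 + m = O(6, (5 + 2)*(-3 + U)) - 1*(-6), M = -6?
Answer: -778/3 ≈ -259.33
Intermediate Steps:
O(f, H) = -2/3 - H/9 (O(f, H) = (6 + H)/(-9) = (6 + H)*(-1/9) = -2/3 - H/9)
m = 47/9 (m = -4 + ((-2/3 - (5 + 2)*(-3 - 2)/9) - 1*(-6)) = -4 + ((-2/3 - 7*(-5)/9) + 6) = -4 + ((-2/3 - 1/9*(-35)) + 6) = -4 + ((-2/3 + 35/9) + 6) = -4 + (29/9 + 6) = -4 + 83/9 = 47/9 ≈ 5.2222)
M*(38 + m) = -6*(38 + 47/9) = -6*389/9 = -778/3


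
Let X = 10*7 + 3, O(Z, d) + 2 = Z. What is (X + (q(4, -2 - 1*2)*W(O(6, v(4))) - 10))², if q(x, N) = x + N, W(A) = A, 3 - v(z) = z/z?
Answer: 3969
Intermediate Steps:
v(z) = 2 (v(z) = 3 - z/z = 3 - 1*1 = 3 - 1 = 2)
O(Z, d) = -2 + Z
X = 73 (X = 70 + 3 = 73)
q(x, N) = N + x
(X + (q(4, -2 - 1*2)*W(O(6, v(4))) - 10))² = (73 + (((-2 - 1*2) + 4)*(-2 + 6) - 10))² = (73 + (((-2 - 2) + 4)*4 - 10))² = (73 + ((-4 + 4)*4 - 10))² = (73 + (0*4 - 10))² = (73 + (0 - 10))² = (73 - 10)² = 63² = 3969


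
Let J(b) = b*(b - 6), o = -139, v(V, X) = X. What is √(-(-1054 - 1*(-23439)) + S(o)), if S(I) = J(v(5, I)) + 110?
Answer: 2*I*√530 ≈ 46.043*I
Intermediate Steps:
J(b) = b*(-6 + b)
S(I) = 110 + I*(-6 + I) (S(I) = I*(-6 + I) + 110 = 110 + I*(-6 + I))
√(-(-1054 - 1*(-23439)) + S(o)) = √(-(-1054 - 1*(-23439)) + (110 - 139*(-6 - 139))) = √(-(-1054 + 23439) + (110 - 139*(-145))) = √(-1*22385 + (110 + 20155)) = √(-22385 + 20265) = √(-2120) = 2*I*√530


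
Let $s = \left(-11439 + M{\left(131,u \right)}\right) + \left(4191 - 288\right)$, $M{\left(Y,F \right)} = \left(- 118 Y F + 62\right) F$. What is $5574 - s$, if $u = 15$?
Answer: $3490230$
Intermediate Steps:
$M{\left(Y,F \right)} = F \left(62 - 118 F Y\right)$ ($M{\left(Y,F \right)} = \left(- 118 F Y + 62\right) F = \left(62 - 118 F Y\right) F = F \left(62 - 118 F Y\right)$)
$s = -3484656$ ($s = \left(-11439 + 2 \cdot 15 \left(31 - 885 \cdot 131\right)\right) + \left(4191 - 288\right) = \left(-11439 + 2 \cdot 15 \left(31 - 115935\right)\right) + \left(4191 - 288\right) = \left(-11439 + 2 \cdot 15 \left(-115904\right)\right) + 3903 = \left(-11439 - 3477120\right) + 3903 = -3488559 + 3903 = -3484656$)
$5574 - s = 5574 - -3484656 = 5574 + 3484656 = 3490230$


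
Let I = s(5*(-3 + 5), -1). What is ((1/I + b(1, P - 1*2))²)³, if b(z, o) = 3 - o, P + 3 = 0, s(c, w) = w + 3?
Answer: 24137569/64 ≈ 3.7715e+5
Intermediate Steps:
s(c, w) = 3 + w
P = -3 (P = -3 + 0 = -3)
I = 2 (I = 3 - 1 = 2)
((1/I + b(1, P - 1*2))²)³ = ((1/2 + (3 - (-3 - 1*2)))²)³ = ((½ + (3 - (-3 - 2)))²)³ = ((½ + (3 - 1*(-5)))²)³ = ((½ + (3 + 5))²)³ = ((½ + 8)²)³ = ((17/2)²)³ = (289/4)³ = 24137569/64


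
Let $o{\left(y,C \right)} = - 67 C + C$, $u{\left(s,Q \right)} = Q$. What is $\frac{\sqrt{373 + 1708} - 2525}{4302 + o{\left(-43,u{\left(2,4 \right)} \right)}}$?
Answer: $- \frac{2525}{4038} + \frac{\sqrt{2081}}{4038} \approx -0.61401$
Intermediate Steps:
$o{\left(y,C \right)} = - 66 C$
$\frac{\sqrt{373 + 1708} - 2525}{4302 + o{\left(-43,u{\left(2,4 \right)} \right)}} = \frac{\sqrt{373 + 1708} - 2525}{4302 - 264} = \frac{\sqrt{2081} - 2525}{4302 - 264} = \frac{-2525 + \sqrt{2081}}{4038} = \left(-2525 + \sqrt{2081}\right) \frac{1}{4038} = - \frac{2525}{4038} + \frac{\sqrt{2081}}{4038}$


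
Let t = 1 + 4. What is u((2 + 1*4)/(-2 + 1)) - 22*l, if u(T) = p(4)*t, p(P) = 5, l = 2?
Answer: -19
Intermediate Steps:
t = 5
u(T) = 25 (u(T) = 5*5 = 25)
u((2 + 1*4)/(-2 + 1)) - 22*l = 25 - 22*2 = 25 - 44 = -19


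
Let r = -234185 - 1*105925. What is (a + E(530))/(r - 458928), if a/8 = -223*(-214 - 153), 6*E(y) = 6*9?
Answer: -654737/799038 ≈ -0.81941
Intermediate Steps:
E(y) = 9 (E(y) = (6*9)/6 = (⅙)*54 = 9)
a = 654728 (a = 8*(-223*(-214 - 153)) = 8*(-223*(-367)) = 8*81841 = 654728)
r = -340110 (r = -234185 - 105925 = -340110)
(a + E(530))/(r - 458928) = (654728 + 9)/(-340110 - 458928) = 654737/(-799038) = 654737*(-1/799038) = -654737/799038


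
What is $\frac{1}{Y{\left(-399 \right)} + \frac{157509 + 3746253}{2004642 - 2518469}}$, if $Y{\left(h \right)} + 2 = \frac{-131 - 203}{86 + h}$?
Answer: $- \frac{160827851}{1371914990} \approx -0.11723$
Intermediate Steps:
$Y{\left(h \right)} = -2 - \frac{334}{86 + h}$ ($Y{\left(h \right)} = -2 + \frac{-131 - 203}{86 + h} = -2 - \frac{334}{86 + h}$)
$\frac{1}{Y{\left(-399 \right)} + \frac{157509 + 3746253}{2004642 - 2518469}} = \frac{1}{\frac{2 \left(-253 - -399\right)}{86 - 399} + \frac{157509 + 3746253}{2004642 - 2518469}} = \frac{1}{\frac{2 \left(-253 + 399\right)}{-313} + \frac{3903762}{-513827}} = \frac{1}{2 \left(- \frac{1}{313}\right) 146 + 3903762 \left(- \frac{1}{513827}\right)} = \frac{1}{- \frac{292}{313} - \frac{3903762}{513827}} = \frac{1}{- \frac{1371914990}{160827851}} = - \frac{160827851}{1371914990}$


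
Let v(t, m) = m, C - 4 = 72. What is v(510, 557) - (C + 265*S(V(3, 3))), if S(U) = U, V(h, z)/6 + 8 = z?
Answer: 8431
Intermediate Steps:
V(h, z) = -48 + 6*z
C = 76 (C = 4 + 72 = 76)
v(510, 557) - (C + 265*S(V(3, 3))) = 557 - (76 + 265*(-48 + 6*3)) = 557 - (76 + 265*(-48 + 18)) = 557 - (76 + 265*(-30)) = 557 - (76 - 7950) = 557 - 1*(-7874) = 557 + 7874 = 8431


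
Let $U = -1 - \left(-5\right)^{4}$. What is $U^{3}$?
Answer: $-245314376$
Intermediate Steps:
$U = -626$ ($U = -1 - 625 = -626$)
$U^{3} = \left(-626\right)^{3} = -245314376$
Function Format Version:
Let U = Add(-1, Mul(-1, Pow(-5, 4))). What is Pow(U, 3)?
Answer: -245314376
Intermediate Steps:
U = -626 (U = Add(-1, Mul(-1, 625)) = Add(-1, -625) = -626)
Pow(U, 3) = Pow(-626, 3) = -245314376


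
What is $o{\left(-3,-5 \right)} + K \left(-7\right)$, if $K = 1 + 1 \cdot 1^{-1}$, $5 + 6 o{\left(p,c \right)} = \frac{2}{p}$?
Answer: $- \frac{269}{18} \approx -14.944$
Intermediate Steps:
$o{\left(p,c \right)} = - \frac{5}{6} + \frac{1}{3 p}$ ($o{\left(p,c \right)} = - \frac{5}{6} + \frac{2 \frac{1}{p}}{6} = - \frac{5}{6} + \frac{1}{3 p}$)
$K = 2$ ($K = 1 + 1 \cdot 1 = 1 + 1 = 2$)
$o{\left(-3,-5 \right)} + K \left(-7\right) = \frac{2 - -15}{6 \left(-3\right)} + 2 \left(-7\right) = \frac{1}{6} \left(- \frac{1}{3}\right) \left(2 + 15\right) - 14 = \frac{1}{6} \left(- \frac{1}{3}\right) 17 - 14 = - \frac{17}{18} - 14 = - \frac{269}{18}$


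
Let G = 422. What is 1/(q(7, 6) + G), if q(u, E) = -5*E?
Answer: 1/392 ≈ 0.0025510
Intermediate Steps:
1/(q(7, 6) + G) = 1/(-5*6 + 422) = 1/(-30 + 422) = 1/392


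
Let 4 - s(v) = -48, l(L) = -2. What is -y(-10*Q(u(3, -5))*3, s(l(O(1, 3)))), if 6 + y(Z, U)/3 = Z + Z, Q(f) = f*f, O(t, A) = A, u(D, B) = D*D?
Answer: 14598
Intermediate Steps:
u(D, B) = D²
s(v) = 52 (s(v) = 4 - 1*(-48) = 4 + 48 = 52)
Q(f) = f²
y(Z, U) = -18 + 6*Z (y(Z, U) = -18 + 3*(Z + Z) = -18 + 3*(2*Z) = -18 + 6*Z)
-y(-10*Q(u(3, -5))*3, s(l(O(1, 3)))) = -(-18 + 6*(-10*(3²)²*3)) = -(-18 + 6*(-10*9²*3)) = -(-18 + 6*(-10*81*3)) = -(-18 + 6*(-810*3)) = -(-18 + 6*(-2430)) = -(-18 - 14580) = -1*(-14598) = 14598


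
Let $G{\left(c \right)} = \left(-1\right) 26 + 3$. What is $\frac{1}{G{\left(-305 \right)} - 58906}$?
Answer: $- \frac{1}{58929} \approx -1.697 \cdot 10^{-5}$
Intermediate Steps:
$G{\left(c \right)} = -23$ ($G{\left(c \right)} = -26 + 3 = -23$)
$\frac{1}{G{\left(-305 \right)} - 58906} = \frac{1}{-23 - 58906} = \frac{1}{-58929} = - \frac{1}{58929}$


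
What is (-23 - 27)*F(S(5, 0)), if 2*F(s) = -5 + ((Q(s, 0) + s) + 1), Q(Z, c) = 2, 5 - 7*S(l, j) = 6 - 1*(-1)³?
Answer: 400/7 ≈ 57.143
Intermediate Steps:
S(l, j) = -2/7 (S(l, j) = 5/7 - (6 - 1*(-1)³)/7 = 5/7 - (6 - 1*(-1))/7 = 5/7 - (6 + 1)/7 = 5/7 - ⅐*7 = 5/7 - 1 = -2/7)
F(s) = -1 + s/2 (F(s) = (-5 + ((2 + s) + 1))/2 = (-5 + (3 + s))/2 = (-2 + s)/2 = -1 + s/2)
(-23 - 27)*F(S(5, 0)) = (-23 - 27)*(-1 + (½)*(-2/7)) = -50*(-1 - ⅐) = -50*(-8/7) = 400/7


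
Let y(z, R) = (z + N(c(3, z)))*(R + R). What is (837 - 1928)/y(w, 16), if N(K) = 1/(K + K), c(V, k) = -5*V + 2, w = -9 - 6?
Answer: 14183/6256 ≈ 2.2671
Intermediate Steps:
w = -15
c(V, k) = 2 - 5*V
N(K) = 1/(2*K)
y(z, R) = 2*R*(-1/26 + z) (y(z, R) = (z + 1/(2*(2 - 5*3)))*(R + R) = (z + 1/(2*(2 - 15)))*(2*R) = (z + (½)/(-13))*(2*R) = (z + (½)*(-1/13))*(2*R) = (z - 1/26)*(2*R) = (-1/26 + z)*(2*R) = 2*R*(-1/26 + z))
(837 - 1928)/y(w, 16) = (837 - 1928)/(((1/13)*16*(-1 + 26*(-15)))) = -1091*13/(16*(-1 - 390)) = -1091/((1/13)*16*(-391)) = -1091/(-6256/13) = -1091*(-13/6256) = 14183/6256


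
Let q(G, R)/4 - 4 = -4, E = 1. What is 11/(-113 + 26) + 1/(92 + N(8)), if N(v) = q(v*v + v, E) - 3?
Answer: -892/7743 ≈ -0.11520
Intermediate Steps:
q(G, R) = 0 (q(G, R) = 16 + 4*(-4) = 16 - 16 = 0)
N(v) = -3 (N(v) = 0 - 3 = -3)
11/(-113 + 26) + 1/(92 + N(8)) = 11/(-113 + 26) + 1/(92 - 3) = 11/(-87) + 1/89 = -1/87*11 + 1/89 = -11/87 + 1/89 = -892/7743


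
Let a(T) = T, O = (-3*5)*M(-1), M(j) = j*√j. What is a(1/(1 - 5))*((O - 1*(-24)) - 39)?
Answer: 15/4 - 15*I/4 ≈ 3.75 - 3.75*I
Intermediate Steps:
M(j) = j^(3/2)
O = 15*I (O = (-3*5)*(-1)^(3/2) = -(-15)*I = 15*I ≈ 15.0*I)
a(1/(1 - 5))*((O - 1*(-24)) - 39) = ((15*I - 1*(-24)) - 39)/(1 - 5) = ((15*I + 24) - 39)/(-4) = -((24 + 15*I) - 39)/4 = -(-15 + 15*I)/4 = 15/4 - 15*I/4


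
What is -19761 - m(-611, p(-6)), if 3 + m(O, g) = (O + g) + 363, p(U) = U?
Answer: -19504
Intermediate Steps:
m(O, g) = 360 + O + g (m(O, g) = -3 + ((O + g) + 363) = -3 + (363 + O + g) = 360 + O + g)
-19761 - m(-611, p(-6)) = -19761 - (360 - 611 - 6) = -19761 - 1*(-257) = -19761 + 257 = -19504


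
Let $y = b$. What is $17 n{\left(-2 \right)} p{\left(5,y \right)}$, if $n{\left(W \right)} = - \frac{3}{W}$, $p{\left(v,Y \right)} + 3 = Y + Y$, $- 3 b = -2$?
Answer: $- \frac{85}{2} \approx -42.5$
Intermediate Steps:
$b = \frac{2}{3}$ ($b = \left(- \frac{1}{3}\right) \left(-2\right) = \frac{2}{3} \approx 0.66667$)
$y = \frac{2}{3} \approx 0.66667$
$p{\left(v,Y \right)} = -3 + 2 Y$ ($p{\left(v,Y \right)} = -3 + \left(Y + Y\right) = -3 + 2 Y$)
$17 n{\left(-2 \right)} p{\left(5,y \right)} = 17 \left(- \frac{3}{-2}\right) \left(-3 + 2 \cdot \frac{2}{3}\right) = 17 \left(\left(-3\right) \left(- \frac{1}{2}\right)\right) \left(-3 + \frac{4}{3}\right) = 17 \cdot \frac{3}{2} \left(- \frac{5}{3}\right) = \frac{51}{2} \left(- \frac{5}{3}\right) = - \frac{85}{2}$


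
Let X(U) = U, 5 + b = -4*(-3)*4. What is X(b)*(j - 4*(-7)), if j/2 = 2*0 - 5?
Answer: 774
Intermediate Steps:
j = -10 (j = 2*(2*0 - 5) = 2*(0 - 5) = 2*(-5) = -10)
b = 43 (b = -5 - 4*(-3)*4 = -5 + 12*4 = -5 + 48 = 43)
X(b)*(j - 4*(-7)) = 43*(-10 - 4*(-7)) = 43*(-10 + 28) = 43*18 = 774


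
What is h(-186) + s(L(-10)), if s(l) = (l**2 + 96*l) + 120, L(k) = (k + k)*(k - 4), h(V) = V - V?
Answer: 105400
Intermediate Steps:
h(V) = 0
L(k) = 2*k*(-4 + k) (L(k) = (2*k)*(-4 + k) = 2*k*(-4 + k))
s(l) = 120 + l**2 + 96*l
h(-186) + s(L(-10)) = 0 + (120 + (2*(-10)*(-4 - 10))**2 + 96*(2*(-10)*(-4 - 10))) = 0 + (120 + (2*(-10)*(-14))**2 + 96*(2*(-10)*(-14))) = 0 + (120 + 280**2 + 96*280) = 0 + (120 + 78400 + 26880) = 0 + 105400 = 105400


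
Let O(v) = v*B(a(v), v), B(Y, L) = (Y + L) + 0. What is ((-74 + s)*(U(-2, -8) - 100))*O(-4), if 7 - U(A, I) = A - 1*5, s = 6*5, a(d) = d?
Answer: 121088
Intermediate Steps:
s = 30
B(Y, L) = L + Y (B(Y, L) = (L + Y) + 0 = L + Y)
U(A, I) = 12 - A (U(A, I) = 7 - (A - 1*5) = 7 - (A - 5) = 7 - (-5 + A) = 7 + (5 - A) = 12 - A)
O(v) = 2*v² (O(v) = v*(v + v) = v*(2*v) = 2*v²)
((-74 + s)*(U(-2, -8) - 100))*O(-4) = ((-74 + 30)*((12 - 1*(-2)) - 100))*(2*(-4)²) = (-44*((12 + 2) - 100))*(2*16) = -44*(14 - 100)*32 = -44*(-86)*32 = 3784*32 = 121088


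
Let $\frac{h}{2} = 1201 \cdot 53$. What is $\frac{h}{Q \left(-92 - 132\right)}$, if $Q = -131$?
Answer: $\frac{63653}{14672} \approx 4.3384$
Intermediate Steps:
$h = 127306$ ($h = 2 \cdot 1201 \cdot 53 = 2 \cdot 63653 = 127306$)
$\frac{h}{Q \left(-92 - 132\right)} = \frac{127306}{\left(-131\right) \left(-92 - 132\right)} = \frac{127306}{\left(-131\right) \left(-224\right)} = \frac{127306}{29344} = 127306 \cdot \frac{1}{29344} = \frac{63653}{14672}$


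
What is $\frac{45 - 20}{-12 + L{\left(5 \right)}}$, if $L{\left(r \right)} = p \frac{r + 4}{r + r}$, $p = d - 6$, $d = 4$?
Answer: $- \frac{125}{69} \approx -1.8116$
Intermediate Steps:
$p = -2$ ($p = 4 - 6 = -2$)
$L{\left(r \right)} = - \frac{4 + r}{r}$ ($L{\left(r \right)} = - 2 \frac{r + 4}{r + r} = - 2 \frac{4 + r}{2 r} = - \frac{4 + r}{r}$)
$\frac{45 - 20}{-12 + L{\left(5 \right)}} = \frac{45 - 20}{-12 + \frac{-4 - 5}{5}} = \frac{25}{-12 + \frac{-4 - 5}{5}} = \frac{25}{-12 + \frac{1}{5} \left(-9\right)} = \frac{25}{-12 - \frac{9}{5}} = \frac{25}{- \frac{69}{5}} = 25 \left(- \frac{5}{69}\right) = - \frac{125}{69}$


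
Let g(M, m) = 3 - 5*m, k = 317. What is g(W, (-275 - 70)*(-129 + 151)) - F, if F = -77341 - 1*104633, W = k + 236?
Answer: 219927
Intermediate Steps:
W = 553 (W = 317 + 236 = 553)
F = -181974 (F = -77341 - 104633 = -181974)
g(W, (-275 - 70)*(-129 + 151)) - F = (3 - 5*(-275 - 70)*(-129 + 151)) - 1*(-181974) = (3 - (-1725)*22) + 181974 = (3 - 5*(-7590)) + 181974 = (3 + 37950) + 181974 = 37953 + 181974 = 219927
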